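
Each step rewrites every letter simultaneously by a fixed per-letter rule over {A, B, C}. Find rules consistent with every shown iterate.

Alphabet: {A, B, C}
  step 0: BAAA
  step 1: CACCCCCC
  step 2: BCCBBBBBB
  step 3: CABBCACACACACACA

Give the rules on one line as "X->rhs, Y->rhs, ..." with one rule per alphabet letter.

  step 2 ⇒ step 3: BCCBBBBBB ⇒ CA·B·B·CA·CA·CA·CA·CA·CA
    B ↦ CA
    C ↦ B
  step 0 ⇒ step 1: BAAA ⇒ CA·CC·CC·CC
    A ↦ CC

A->CC, B->CA, C->B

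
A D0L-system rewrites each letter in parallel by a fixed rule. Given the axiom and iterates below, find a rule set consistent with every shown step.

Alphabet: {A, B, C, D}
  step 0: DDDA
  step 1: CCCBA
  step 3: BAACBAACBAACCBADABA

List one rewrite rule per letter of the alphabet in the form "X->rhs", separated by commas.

  step 0 ⇒ step 1: DDDA ⇒ C·C·C·BA
    A ↦ BA
    D ↦ C
    B ↦ DA  (constrained at step 1)
    C ↦ AC  (constrained at step 1)

A->BA, B->DA, C->AC, D->C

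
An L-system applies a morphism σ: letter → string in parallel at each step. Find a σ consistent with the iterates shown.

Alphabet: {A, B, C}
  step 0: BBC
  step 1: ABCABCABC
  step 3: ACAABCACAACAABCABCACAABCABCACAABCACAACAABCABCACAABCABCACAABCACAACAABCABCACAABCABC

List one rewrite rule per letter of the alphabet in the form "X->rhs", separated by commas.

  step 0 ⇒ step 1: BBC ⇒ ABC·ABC·ABC
    B ↦ ABC
    C ↦ ABC
    A ↦ ACA  (constrained at step 1)

A->ACA, B->ABC, C->ABC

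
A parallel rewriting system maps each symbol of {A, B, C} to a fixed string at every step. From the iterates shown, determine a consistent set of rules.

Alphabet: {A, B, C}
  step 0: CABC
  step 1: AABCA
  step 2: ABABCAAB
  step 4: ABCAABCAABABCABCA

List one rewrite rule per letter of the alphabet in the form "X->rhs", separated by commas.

A->AB, B->C, C->A

  step 1 ⇒ step 2: AABCA ⇒ AB·AB·C·A·AB
    A ↦ AB
    B ↦ C
    C ↦ A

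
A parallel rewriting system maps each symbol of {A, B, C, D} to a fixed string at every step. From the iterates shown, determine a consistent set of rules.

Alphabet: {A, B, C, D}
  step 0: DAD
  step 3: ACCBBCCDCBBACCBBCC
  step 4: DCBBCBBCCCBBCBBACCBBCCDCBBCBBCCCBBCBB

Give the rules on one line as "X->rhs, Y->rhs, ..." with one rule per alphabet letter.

  step 3 ⇒ step 4: ACCBBCCDCBBACCBBCC ⇒ D·CBB·CBB·C·C·CBB·CBB·AC·CBB·C·C·D·CBB·CBB·C·C·CBB·CBB
    A ↦ D
    B ↦ C
    C ↦ CBB
    D ↦ AC

A->D, B->C, C->CBB, D->AC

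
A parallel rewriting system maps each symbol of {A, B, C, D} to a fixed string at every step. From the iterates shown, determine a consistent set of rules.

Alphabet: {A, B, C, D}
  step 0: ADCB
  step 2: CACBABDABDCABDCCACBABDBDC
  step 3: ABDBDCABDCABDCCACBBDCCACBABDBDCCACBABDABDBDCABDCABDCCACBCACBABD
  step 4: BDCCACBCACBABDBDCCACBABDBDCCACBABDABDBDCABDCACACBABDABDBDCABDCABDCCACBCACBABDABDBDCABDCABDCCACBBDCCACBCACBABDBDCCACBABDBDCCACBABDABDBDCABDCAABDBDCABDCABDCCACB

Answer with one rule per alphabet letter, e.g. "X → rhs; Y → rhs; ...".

A->BDC, B->CA, C->ABD, D->CB

  step 3 ⇒ step 4: ABDBDCABDCABDCCACBBDCCACBABDBDCCACBABDABDBDCABDCABDCCACBCACBABD ⇒ BDC·CA·CB·CA·CB·ABD·BDC·CA·CB·ABD·BDC·CA·CB·ABD·ABD·BDC·ABD·CA·CA·CB·ABD·ABD·BDC·ABD·CA·BDC·CA·CB·CA·CB·ABD·ABD·BDC·ABD·CA·BDC·CA·CB·BDC·CA·CB·CA·CB·ABD·BDC·CA·CB·ABD·BDC·CA·CB·ABD·ABD·BDC·ABD·CA·ABD·BDC·ABD·CA·BDC·CA·CB
    A ↦ BDC
    B ↦ CA
    C ↦ ABD
    D ↦ CB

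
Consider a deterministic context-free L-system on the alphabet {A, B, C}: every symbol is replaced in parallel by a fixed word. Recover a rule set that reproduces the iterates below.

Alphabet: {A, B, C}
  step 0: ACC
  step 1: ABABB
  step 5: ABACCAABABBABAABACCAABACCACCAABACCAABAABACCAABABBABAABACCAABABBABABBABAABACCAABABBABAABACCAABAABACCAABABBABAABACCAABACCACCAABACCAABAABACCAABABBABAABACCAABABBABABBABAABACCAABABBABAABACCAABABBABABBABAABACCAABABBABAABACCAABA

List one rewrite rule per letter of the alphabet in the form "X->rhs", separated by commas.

A->ABA, B->CCA, C->B

  step 0 ⇒ step 1: ACC ⇒ ABA·B·B
    A ↦ ABA
    C ↦ B
    B ↦ CCA  (constrained at step 1)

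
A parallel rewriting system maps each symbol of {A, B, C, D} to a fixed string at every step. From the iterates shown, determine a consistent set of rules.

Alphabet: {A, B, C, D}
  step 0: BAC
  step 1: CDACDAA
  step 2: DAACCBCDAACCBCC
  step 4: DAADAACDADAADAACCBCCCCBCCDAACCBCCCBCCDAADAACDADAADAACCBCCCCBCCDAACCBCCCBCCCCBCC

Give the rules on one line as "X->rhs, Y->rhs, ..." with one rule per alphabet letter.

A->C, B->CDA, C->DAA, D->CCB

  step 1 ⇒ step 2: CDACDAA ⇒ DAA·CCB·C·DAA·CCB·C·C
    A ↦ C
    C ↦ DAA
    D ↦ CCB
  step 0 ⇒ step 1: BAC ⇒ CDA·C·DAA
    B ↦ CDA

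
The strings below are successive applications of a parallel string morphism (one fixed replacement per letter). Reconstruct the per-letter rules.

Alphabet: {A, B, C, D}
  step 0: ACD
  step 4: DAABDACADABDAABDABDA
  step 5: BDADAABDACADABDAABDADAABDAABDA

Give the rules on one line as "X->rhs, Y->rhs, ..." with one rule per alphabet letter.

  step 4 ⇒ step 5: DAABDACADABDAABDABDA ⇒ B·DA·DA·A·B·DA·CA·DA·B·DA·A·B·DA·DA·A·B·DA·A·B·DA
    A ↦ DA
    B ↦ A
    C ↦ CA
    D ↦ B

A->DA, B->A, C->CA, D->B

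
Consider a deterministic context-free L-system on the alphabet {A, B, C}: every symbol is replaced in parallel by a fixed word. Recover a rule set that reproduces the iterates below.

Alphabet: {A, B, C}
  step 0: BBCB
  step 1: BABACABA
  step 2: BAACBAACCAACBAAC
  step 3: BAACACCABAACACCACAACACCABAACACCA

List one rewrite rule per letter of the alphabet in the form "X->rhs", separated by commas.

A->AC, B->BA, C->CA

  step 2 ⇒ step 3: BAACBAACCAACBAAC ⇒ BA·AC·AC·CA·BA·AC·AC·CA·CA·AC·AC·CA·BA·AC·AC·CA
    A ↦ AC
    B ↦ BA
    C ↦ CA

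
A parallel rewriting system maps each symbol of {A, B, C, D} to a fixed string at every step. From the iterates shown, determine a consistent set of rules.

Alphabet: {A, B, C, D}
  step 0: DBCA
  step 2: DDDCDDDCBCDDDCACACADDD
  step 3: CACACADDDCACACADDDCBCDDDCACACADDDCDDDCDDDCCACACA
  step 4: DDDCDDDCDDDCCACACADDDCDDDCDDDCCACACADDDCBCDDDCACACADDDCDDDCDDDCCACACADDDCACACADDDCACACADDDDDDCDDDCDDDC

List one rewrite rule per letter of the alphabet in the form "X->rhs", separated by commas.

  step 3 ⇒ step 4: CACACADDDCACACADDDCBCDDDCACACADDDCDDDCDDDCCACACA ⇒ DDD·C·DDD·C·DDD·C·CA·CA·CA·DDD·C·DDD·C·DDD·C·CA·CA·CA·DDD·CBC·DDD·CA·CA·CA·DDD·C·DDD·C·DDD·C·CA·CA·CA·DDD·CA·CA·CA·DDD·CA·CA·CA·DDD·DDD·C·DDD·C·DDD·C
    A ↦ C
    B ↦ CBC
    C ↦ DDD
    D ↦ CA

A->C, B->CBC, C->DDD, D->CA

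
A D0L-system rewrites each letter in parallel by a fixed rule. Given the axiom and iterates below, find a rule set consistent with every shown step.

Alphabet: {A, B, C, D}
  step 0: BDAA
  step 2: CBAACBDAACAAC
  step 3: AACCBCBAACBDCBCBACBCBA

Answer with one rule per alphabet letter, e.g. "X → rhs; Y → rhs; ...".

A->CB, B->AC, C->A, D->BD

  step 2 ⇒ step 3: CBAACBDAACAAC ⇒ A·AC·CB·CB·A·AC·BD·CB·CB·A·CB·CB·A
    A ↦ CB
    B ↦ AC
    C ↦ A
    D ↦ BD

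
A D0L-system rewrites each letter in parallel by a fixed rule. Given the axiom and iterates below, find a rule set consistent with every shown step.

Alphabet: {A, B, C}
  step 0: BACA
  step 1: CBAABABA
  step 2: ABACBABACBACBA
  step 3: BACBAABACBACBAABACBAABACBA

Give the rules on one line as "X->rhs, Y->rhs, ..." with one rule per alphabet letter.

  step 2 ⇒ step 3: ABACBABACBACBA ⇒ BA·C·BA·ABA·C·BA·C·BA·ABA·C·BA·ABA·C·BA
    A ↦ BA
    B ↦ C
    C ↦ ABA

A->BA, B->C, C->ABA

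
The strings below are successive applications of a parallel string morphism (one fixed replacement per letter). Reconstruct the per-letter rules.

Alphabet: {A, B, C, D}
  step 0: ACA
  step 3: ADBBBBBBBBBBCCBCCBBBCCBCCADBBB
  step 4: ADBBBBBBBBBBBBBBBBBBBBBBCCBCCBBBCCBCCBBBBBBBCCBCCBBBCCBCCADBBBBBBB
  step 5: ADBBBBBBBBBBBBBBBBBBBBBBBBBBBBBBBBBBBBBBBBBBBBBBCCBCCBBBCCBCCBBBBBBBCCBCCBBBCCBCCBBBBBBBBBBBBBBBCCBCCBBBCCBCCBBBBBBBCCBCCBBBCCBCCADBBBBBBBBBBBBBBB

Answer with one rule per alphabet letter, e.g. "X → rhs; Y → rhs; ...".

  step 4 ⇒ step 5: ADBBBBBBBBBBBBBBBBBBBBBBCCBCCBBBCCBCCBBBBBBBCCBCCBBBCCBCCADBBBBBBB ⇒ AD·B·BB·BB·BB·BB·BB·BB·BB·BB·BB·BB·BB·BB·BB·BB·BB·BB·BB·BB·BB·BB·BB·BB·BCC·BCC·BB·BCC·BCC·BB·BB·BB·BCC·BCC·BB·BCC·BCC·BB·BB·BB·BB·BB·BB·BB·BCC·BCC·BB·BCC·BCC·BB·BB·BB·BCC·BCC·BB·BCC·BCC·AD·B·BB·BB·BB·BB·BB·BB·BB
    A ↦ AD
    B ↦ BB
    C ↦ BCC
    D ↦ B

A->AD, B->BB, C->BCC, D->B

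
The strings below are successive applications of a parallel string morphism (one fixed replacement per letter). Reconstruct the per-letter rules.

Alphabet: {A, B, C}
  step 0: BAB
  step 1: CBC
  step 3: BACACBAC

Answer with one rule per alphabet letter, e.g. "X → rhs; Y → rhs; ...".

  step 0 ⇒ step 1: BAB ⇒ C·B·C
    A ↦ B
    B ↦ C
    C ↦ AC  (constrained at step 1)

A->B, B->C, C->AC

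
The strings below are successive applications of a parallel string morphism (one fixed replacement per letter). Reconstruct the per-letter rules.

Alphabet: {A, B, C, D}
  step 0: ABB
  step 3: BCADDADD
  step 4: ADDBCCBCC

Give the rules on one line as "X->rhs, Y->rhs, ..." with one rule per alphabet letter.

A->B, B->AD, C->D, D->C

  step 3 ⇒ step 4: BCADDADD ⇒ AD·D·B·C·C·B·C·C
    A ↦ B
    B ↦ AD
    C ↦ D
    D ↦ C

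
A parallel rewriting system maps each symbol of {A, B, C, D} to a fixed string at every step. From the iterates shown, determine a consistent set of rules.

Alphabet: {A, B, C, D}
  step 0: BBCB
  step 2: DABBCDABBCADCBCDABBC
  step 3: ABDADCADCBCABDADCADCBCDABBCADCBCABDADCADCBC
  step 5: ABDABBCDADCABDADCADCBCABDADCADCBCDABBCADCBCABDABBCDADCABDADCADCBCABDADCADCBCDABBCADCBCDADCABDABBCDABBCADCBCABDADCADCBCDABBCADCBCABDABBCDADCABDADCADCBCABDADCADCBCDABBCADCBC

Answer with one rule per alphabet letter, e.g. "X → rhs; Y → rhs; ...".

A->D, B->ADC, C->BC, D->AB

  step 2 ⇒ step 3: DABBCDABBCADCBCDABBC ⇒ AB·D·ADC·ADC·BC·AB·D·ADC·ADC·BC·D·AB·BC·ADC·BC·AB·D·ADC·ADC·BC
    A ↦ D
    B ↦ ADC
    C ↦ BC
    D ↦ AB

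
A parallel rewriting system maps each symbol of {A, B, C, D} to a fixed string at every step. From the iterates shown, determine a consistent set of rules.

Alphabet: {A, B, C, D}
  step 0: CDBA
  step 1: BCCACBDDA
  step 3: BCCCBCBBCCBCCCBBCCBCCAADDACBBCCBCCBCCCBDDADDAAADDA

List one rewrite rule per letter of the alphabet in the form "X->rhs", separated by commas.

A->DDA, B->CB, C->BCC, D->A

  step 0 ⇒ step 1: CDBA ⇒ BCC·A·CB·DDA
    A ↦ DDA
    B ↦ CB
    C ↦ BCC
    D ↦ A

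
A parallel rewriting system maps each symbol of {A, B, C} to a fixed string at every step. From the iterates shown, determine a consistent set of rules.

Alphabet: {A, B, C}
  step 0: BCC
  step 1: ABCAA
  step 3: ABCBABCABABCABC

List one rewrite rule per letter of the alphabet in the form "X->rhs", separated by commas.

  step 0 ⇒ step 1: BCC ⇒ ABC·A·A
    B ↦ ABC
    C ↦ A
    A ↦ B  (constrained at step 1)

A->B, B->ABC, C->A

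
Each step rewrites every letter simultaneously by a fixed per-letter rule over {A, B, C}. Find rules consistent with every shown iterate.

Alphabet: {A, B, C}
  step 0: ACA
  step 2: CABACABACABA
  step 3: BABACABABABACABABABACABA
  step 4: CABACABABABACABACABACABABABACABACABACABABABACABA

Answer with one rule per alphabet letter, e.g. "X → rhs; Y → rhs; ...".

A->BA, B->CA, C->BA

  step 3 ⇒ step 4: BABACABABABACABABABACABA ⇒ CA·BA·CA·BA·BA·BA·CA·BA·CA·BA·CA·BA·BA·BA·CA·BA·CA·BA·CA·BA·BA·BA·CA·BA
    A ↦ BA
    B ↦ CA
    C ↦ BA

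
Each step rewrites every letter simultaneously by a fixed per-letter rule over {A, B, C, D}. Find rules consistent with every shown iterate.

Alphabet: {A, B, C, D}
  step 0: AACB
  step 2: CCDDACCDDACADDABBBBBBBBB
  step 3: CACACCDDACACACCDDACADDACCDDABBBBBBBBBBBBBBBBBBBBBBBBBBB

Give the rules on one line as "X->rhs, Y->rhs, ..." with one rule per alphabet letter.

  step 2 ⇒ step 3: CCDDACCDDACADDABBBBBBBBB ⇒ CA·CA·C·C·DDA·CA·CA·C·C·DDA·CA·DDA·C·C·DDA·BBB·BBB·BBB·BBB·BBB·BBB·BBB·BBB·BBB
    A ↦ DDA
    B ↦ BBB
    C ↦ CA
    D ↦ C

A->DDA, B->BBB, C->CA, D->C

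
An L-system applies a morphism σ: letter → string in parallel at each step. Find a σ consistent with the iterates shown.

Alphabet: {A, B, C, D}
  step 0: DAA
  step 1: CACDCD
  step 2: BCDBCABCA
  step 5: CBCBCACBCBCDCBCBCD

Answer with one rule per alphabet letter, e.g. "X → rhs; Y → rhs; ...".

  step 1 ⇒ step 2: CACDCD ⇒ B·CD·B·CA·B·CA
    A ↦ CD
    C ↦ B
    D ↦ CA
    B ↦ C  (constrained at step 2)

A->CD, B->C, C->B, D->CA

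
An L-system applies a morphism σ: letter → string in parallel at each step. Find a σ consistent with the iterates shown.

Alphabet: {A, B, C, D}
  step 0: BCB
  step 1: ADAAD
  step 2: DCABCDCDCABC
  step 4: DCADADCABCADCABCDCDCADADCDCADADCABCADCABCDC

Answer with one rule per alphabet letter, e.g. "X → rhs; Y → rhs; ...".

  step 1 ⇒ step 2: ADAAD ⇒ DC·ABC·DC·DC·ABC
    A ↦ DC
    D ↦ ABC
  step 0 ⇒ step 1: BCB ⇒ AD·A·AD
    B ↦ AD
  step 0 ⇒ step 1: BCB ⇒ AD·A·AD
    C ↦ A

A->DC, B->AD, C->A, D->ABC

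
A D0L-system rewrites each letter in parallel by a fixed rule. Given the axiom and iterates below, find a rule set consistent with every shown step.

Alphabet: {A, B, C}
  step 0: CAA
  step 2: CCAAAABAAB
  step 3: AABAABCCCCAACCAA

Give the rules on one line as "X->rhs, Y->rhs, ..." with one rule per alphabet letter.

A->C, B->AA, C->AAB

  step 2 ⇒ step 3: CCAAAABAAB ⇒ AAB·AAB·C·C·C·C·AA·C·C·AA
    A ↦ C
    B ↦ AA
    C ↦ AAB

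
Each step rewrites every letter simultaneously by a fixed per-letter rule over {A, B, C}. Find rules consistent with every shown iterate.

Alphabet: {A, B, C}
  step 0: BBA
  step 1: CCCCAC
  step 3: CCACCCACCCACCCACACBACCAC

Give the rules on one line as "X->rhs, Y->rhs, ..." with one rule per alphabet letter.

A->AC, B->CC, C->BA

  step 0 ⇒ step 1: BBA ⇒ CC·CC·AC
    A ↦ AC
    B ↦ CC
    C ↦ BA  (constrained at step 1)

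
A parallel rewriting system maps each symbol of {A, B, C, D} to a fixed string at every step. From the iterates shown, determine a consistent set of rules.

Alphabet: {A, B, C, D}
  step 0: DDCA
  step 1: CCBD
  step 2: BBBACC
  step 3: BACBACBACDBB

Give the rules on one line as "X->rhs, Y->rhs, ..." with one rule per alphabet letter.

A->D, B->BAC, C->B, D->C

  step 2 ⇒ step 3: BBBACC ⇒ BAC·BAC·BAC·D·B·B
    A ↦ D
    B ↦ BAC
    C ↦ B
  step 0 ⇒ step 1: DDCA ⇒ C·C·B·D
    D ↦ C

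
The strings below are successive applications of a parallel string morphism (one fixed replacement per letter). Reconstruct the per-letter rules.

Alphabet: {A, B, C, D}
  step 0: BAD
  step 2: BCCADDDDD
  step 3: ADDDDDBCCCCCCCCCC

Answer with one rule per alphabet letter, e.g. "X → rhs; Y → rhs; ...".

A->B, B->AD, C->DD, D->CC

  step 2 ⇒ step 3: BCCADDDDD ⇒ AD·DD·DD·B·CC·CC·CC·CC·CC
    A ↦ B
    B ↦ AD
    C ↦ DD
    D ↦ CC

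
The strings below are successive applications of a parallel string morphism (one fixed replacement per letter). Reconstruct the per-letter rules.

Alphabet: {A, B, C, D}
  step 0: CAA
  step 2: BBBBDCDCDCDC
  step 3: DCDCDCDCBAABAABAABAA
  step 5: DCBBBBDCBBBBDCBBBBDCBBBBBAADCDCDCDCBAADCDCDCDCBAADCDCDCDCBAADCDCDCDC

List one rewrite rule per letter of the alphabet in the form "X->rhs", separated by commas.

A->BB, B->DC, C->AA, D->B

  step 2 ⇒ step 3: BBBBDCDCDCDC ⇒ DC·DC·DC·DC·B·AA·B·AA·B·AA·B·AA
    B ↦ DC
    C ↦ AA
    D ↦ B
    A ↦ BB  (constrained at step 0)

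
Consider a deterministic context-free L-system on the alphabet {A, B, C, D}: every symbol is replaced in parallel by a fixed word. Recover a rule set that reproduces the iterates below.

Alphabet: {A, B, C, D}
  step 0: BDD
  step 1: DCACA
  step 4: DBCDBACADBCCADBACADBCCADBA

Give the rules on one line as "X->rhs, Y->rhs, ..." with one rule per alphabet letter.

A->BA, B->D, C->BC, D->CA

  step 0 ⇒ step 1: BDD ⇒ D·CA·CA
    B ↦ D
    D ↦ CA
    A ↦ BA  (constrained at step 1)
    C ↦ BC  (constrained at step 1)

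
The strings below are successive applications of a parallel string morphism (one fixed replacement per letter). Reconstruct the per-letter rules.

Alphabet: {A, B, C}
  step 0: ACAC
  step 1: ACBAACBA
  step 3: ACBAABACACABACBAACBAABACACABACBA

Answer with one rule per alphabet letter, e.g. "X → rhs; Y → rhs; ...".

  step 0 ⇒ step 1: ACAC ⇒ AC·BA·AC·BA
    A ↦ AC
    C ↦ BA
    B ↦ AB  (constrained at step 1)

A->AC, B->AB, C->BA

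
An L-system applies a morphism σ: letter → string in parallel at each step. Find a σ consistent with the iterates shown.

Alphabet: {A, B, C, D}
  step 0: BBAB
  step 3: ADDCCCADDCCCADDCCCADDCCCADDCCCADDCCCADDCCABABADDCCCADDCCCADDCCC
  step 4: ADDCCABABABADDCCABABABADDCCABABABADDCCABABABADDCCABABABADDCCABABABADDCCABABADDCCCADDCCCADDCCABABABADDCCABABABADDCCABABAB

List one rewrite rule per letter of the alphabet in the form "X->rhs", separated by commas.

A->ADD, B->CCC, C->AB, D->C

  step 3 ⇒ step 4: ADDCCCADDCCCADDCCCADDCCCADDCCCADDCCCADDCCABABADDCCCADDCCCADDCCC ⇒ ADD·C·C·AB·AB·AB·ADD·C·C·AB·AB·AB·ADD·C·C·AB·AB·AB·ADD·C·C·AB·AB·AB·ADD·C·C·AB·AB·AB·ADD·C·C·AB·AB·AB·ADD·C·C·AB·AB·ADD·CCC·ADD·CCC·ADD·C·C·AB·AB·AB·ADD·C·C·AB·AB·AB·ADD·C·C·AB·AB·AB
    A ↦ ADD
    B ↦ CCC
    C ↦ AB
    D ↦ C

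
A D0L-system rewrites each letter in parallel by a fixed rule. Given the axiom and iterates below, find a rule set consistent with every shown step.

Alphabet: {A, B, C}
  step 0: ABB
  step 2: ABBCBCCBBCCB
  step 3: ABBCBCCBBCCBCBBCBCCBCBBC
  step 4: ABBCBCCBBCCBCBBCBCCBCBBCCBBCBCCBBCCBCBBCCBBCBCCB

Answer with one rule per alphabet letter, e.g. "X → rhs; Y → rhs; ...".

A->AB, B->BC, C->CB

  step 3 ⇒ step 4: ABBCBCCBBCCBCBBCBCCBCBBC ⇒ AB·BC·BC·CB·BC·CB·CB·BC·BC·CB·CB·BC·CB·BC·BC·CB·BC·CB·CB·BC·CB·BC·BC·CB
    A ↦ AB
    B ↦ BC
    C ↦ CB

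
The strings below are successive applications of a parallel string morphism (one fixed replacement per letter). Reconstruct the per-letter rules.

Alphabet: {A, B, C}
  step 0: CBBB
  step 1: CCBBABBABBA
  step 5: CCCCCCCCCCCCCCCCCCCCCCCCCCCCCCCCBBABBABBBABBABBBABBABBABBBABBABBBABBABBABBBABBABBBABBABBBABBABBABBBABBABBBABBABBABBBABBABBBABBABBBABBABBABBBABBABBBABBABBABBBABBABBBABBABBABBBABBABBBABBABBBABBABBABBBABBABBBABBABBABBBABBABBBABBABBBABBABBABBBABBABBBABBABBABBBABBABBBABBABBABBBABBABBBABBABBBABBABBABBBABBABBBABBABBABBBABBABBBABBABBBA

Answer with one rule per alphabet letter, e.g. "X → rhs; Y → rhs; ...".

  step 0 ⇒ step 1: CBBB ⇒ CC·BBA·BBA·BBA
    B ↦ BBA
    C ↦ CC
    A ↦ B  (constrained at step 1)

A->B, B->BBA, C->CC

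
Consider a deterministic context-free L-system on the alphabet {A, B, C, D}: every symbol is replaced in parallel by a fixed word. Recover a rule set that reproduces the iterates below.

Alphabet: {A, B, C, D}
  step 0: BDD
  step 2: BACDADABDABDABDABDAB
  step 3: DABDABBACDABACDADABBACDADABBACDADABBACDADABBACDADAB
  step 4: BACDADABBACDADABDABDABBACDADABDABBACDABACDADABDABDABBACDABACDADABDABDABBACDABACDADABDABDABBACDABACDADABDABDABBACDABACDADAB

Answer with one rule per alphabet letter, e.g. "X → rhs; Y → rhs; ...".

A->DA, B->DAB, C->B, D->BAC

  step 3 ⇒ step 4: DABDABBACDABACDADABBACDADABBACDADABBACDADABBACDADAB ⇒ BAC·DA·DAB·BAC·DA·DAB·DAB·DA·B·BAC·DA·DAB·DA·B·BAC·DA·BAC·DA·DAB·DAB·DA·B·BAC·DA·BAC·DA·DAB·DAB·DA·B·BAC·DA·BAC·DA·DAB·DAB·DA·B·BAC·DA·BAC·DA·DAB·DAB·DA·B·BAC·DA·BAC·DA·DAB
    A ↦ DA
    B ↦ DAB
    C ↦ B
    D ↦ BAC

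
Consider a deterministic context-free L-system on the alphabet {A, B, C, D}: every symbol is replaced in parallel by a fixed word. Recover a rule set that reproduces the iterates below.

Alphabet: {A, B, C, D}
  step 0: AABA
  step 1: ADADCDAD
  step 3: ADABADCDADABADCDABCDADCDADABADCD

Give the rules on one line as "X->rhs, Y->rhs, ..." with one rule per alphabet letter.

A->AD, B->CD, C->DB, D->AB

  step 0 ⇒ step 1: AABA ⇒ AD·AD·CD·AD
    A ↦ AD
    B ↦ CD
    C ↦ DB  (constrained at step 1)
    D ↦ AB  (constrained at step 1)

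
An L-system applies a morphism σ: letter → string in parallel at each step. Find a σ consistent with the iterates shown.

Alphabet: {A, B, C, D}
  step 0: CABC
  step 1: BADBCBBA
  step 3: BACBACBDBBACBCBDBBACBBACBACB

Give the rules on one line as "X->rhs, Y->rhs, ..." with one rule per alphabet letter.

A->DB, B->CB, C->BA, D->A

  step 0 ⇒ step 1: CABC ⇒ BA·DB·CB·BA
    A ↦ DB
    B ↦ CB
    C ↦ BA
    D ↦ A  (constrained at step 1)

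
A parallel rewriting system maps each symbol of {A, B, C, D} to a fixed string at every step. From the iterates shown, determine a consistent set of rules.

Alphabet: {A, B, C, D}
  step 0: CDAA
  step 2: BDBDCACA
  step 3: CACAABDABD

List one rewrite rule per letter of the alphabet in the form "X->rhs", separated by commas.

  step 2 ⇒ step 3: BDBDCACA ⇒ C·A·C·A·A·BD·A·BD
    A ↦ BD
    B ↦ C
    C ↦ A
    D ↦ A

A->BD, B->C, C->A, D->A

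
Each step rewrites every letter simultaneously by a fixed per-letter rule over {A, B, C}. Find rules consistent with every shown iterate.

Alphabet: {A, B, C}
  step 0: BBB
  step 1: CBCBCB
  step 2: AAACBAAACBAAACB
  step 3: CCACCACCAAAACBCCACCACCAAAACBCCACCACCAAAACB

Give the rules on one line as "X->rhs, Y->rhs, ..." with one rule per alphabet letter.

  step 2 ⇒ step 3: AAACBAAACBAAACB ⇒ CCA·CCA·CCA·AAA·CB·CCA·CCA·CCA·AAA·CB·CCA·CCA·CCA·AAA·CB
    A ↦ CCA
    B ↦ CB
    C ↦ AAA

A->CCA, B->CB, C->AAA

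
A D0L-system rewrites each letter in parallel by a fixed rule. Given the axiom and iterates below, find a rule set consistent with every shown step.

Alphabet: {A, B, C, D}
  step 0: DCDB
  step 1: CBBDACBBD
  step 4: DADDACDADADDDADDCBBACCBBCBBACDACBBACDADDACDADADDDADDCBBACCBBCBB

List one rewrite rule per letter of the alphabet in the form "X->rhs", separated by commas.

  step 0 ⇒ step 1: DCDB ⇒ CBB·DA·CBB·D
    B ↦ D
    C ↦ DA
    D ↦ CBB
    A ↦ AC  (constrained at step 1)

A->AC, B->D, C->DA, D->CBB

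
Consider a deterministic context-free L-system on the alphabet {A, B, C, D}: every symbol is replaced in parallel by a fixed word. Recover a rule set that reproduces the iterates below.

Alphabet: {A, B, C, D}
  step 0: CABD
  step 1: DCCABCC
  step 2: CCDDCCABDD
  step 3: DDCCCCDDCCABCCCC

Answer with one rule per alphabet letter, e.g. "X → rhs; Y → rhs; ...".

  step 2 ⇒ step 3: CCDDCCABDD ⇒ D·D·CC·CC·D·D·CC·AB·CC·CC
    A ↦ CC
    B ↦ AB
    C ↦ D
    D ↦ CC

A->CC, B->AB, C->D, D->CC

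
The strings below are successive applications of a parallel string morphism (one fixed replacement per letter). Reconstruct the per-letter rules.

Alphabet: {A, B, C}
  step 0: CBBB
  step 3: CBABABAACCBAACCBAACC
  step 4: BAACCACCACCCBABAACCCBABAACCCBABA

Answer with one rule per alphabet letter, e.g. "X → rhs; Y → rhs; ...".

  step 3 ⇒ step 4: CBABABAACCBAACCBAACC ⇒ BA·AC·C·AC·C·AC·C·C·BA·BA·AC·C·C·BA·BA·AC·C·C·BA·BA
    A ↦ C
    B ↦ AC
    C ↦ BA

A->C, B->AC, C->BA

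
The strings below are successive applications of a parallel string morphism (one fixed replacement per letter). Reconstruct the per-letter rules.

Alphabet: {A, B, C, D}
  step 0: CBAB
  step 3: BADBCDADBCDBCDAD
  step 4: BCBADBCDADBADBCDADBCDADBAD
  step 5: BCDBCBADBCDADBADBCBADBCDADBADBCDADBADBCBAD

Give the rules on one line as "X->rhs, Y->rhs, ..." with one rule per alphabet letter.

  step 4 ⇒ step 5: BCBADBCDADBADBCDADBCDADBAD ⇒ BC·D·BC·B·AD·BC·D·AD·B·AD·BC·B·AD·BC·D·AD·B·AD·BC·D·AD·B·AD·BC·B·AD
    A ↦ B
    B ↦ BC
    C ↦ D
    D ↦ AD

A->B, B->BC, C->D, D->AD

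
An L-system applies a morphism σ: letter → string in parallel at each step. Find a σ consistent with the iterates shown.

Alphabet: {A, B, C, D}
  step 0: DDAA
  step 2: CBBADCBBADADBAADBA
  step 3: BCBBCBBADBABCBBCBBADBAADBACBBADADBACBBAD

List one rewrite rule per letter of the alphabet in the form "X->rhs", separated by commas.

A->AD, B->CBB, C->B, D->BA

  step 2 ⇒ step 3: CBBADCBBADADBAADBA ⇒ B·CBB·CBB·AD·BA·B·CBB·CBB·AD·BA·AD·BA·CBB·AD·AD·BA·CBB·AD
    A ↦ AD
    B ↦ CBB
    C ↦ B
    D ↦ BA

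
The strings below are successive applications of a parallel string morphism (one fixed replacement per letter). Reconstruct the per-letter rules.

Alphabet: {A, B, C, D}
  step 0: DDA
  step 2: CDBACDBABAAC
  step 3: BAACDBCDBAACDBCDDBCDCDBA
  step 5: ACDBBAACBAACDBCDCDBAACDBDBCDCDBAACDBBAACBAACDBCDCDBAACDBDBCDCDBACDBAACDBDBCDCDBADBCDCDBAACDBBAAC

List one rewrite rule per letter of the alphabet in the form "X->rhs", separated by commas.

  step 2 ⇒ step 3: CDBACDBABAAC ⇒ BA·AC·DB·CD·BA·AC·DB·CD·DB·CD·CD·BA
    A ↦ CD
    B ↦ DB
    C ↦ BA
    D ↦ AC

A->CD, B->DB, C->BA, D->AC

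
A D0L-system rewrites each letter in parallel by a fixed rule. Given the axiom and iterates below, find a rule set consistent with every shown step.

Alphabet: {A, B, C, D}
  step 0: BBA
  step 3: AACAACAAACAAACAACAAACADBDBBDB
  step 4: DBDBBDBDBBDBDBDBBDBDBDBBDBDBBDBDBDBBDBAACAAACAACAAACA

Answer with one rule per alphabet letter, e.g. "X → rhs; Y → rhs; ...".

A->DB, B->ACA, C->B, D->A

  step 3 ⇒ step 4: AACAACAAACAAACAACAAACADBDBBDB ⇒ DB·DB·B·DB·DB·B·DB·DB·DB·B·DB·DB·DB·B·DB·DB·B·DB·DB·DB·B·DB·A·ACA·A·ACA·ACA·A·ACA
    A ↦ DB
    B ↦ ACA
    C ↦ B
    D ↦ A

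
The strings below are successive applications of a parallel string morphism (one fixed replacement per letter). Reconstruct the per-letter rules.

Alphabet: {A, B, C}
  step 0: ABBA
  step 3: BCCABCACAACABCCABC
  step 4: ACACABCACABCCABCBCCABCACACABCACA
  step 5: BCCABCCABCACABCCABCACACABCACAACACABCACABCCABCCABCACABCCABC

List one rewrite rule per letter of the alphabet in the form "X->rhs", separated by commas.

  step 4 ⇒ step 5: ACACABCACABCCABCBCCABCACACABCACA ⇒ BC·CA·BC·CA·BC·A·CA·BC·CA·BC·A·CA·CA·BC·A·CA·A·CA·CA·BC·A·CA·BC·CA·BC·CA·BC·A·CA·BC·CA·BC
    A ↦ BC
    B ↦ A
    C ↦ CA

A->BC, B->A, C->CA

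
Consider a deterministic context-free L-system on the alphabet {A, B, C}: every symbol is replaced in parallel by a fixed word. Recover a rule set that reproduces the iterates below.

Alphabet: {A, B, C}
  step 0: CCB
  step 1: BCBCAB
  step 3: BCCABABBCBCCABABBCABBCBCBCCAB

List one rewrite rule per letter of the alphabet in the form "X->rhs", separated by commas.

  step 0 ⇒ step 1: CCB ⇒ BC·BC·AB
    B ↦ AB
    C ↦ BC
    A ↦ BCC  (constrained at step 1)

A->BCC, B->AB, C->BC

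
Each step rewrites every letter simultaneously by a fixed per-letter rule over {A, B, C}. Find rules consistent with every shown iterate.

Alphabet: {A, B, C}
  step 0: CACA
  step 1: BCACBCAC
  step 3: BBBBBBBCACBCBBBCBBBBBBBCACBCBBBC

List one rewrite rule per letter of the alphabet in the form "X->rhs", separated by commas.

  step 0 ⇒ step 1: CACA ⇒ BC·AC·BC·AC
    A ↦ AC
    C ↦ BC
    B ↦ BB  (constrained at step 1)

A->AC, B->BB, C->BC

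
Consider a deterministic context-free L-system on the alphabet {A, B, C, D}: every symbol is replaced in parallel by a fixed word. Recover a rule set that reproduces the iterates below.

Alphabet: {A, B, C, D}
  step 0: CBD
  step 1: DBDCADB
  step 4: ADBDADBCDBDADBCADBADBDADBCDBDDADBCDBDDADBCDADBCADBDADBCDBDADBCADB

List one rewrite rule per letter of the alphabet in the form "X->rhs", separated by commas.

  step 0 ⇒ step 1: CBD ⇒ DBD·C·ADB
    B ↦ C
    C ↦ DBD
    D ↦ ADB
    A ↦ D  (constrained at step 1)

A->D, B->C, C->DBD, D->ADB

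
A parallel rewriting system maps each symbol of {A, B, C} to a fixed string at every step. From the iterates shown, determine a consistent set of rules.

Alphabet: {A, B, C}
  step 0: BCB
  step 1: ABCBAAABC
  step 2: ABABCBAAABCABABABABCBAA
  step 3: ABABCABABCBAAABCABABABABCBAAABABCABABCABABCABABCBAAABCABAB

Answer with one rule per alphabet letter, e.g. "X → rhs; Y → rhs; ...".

A->AB, B->ABC, C->BAA

  step 2 ⇒ step 3: ABABCBAAABCABABABABCBAA ⇒ AB·ABC·AB·ABC·BAA·ABC·AB·AB·AB·ABC·BAA·AB·ABC·AB·ABC·AB·ABC·AB·ABC·BAA·ABC·AB·AB
    A ↦ AB
    B ↦ ABC
    C ↦ BAA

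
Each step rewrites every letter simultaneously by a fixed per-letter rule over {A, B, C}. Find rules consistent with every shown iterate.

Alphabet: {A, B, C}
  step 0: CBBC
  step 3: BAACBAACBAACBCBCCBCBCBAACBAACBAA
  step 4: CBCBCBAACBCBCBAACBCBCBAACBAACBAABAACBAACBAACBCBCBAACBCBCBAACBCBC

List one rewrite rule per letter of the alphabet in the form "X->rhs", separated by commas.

A->BC, B->C, C->BAA

  step 3 ⇒ step 4: BAACBAACBAACBCBCCBCBCBAACBAACBAA ⇒ C·BC·BC·BAA·C·BC·BC·BAA·C·BC·BC·BAA·C·BAA·C·BAA·BAA·C·BAA·C·BAA·C·BC·BC·BAA·C·BC·BC·BAA·C·BC·BC
    A ↦ BC
    B ↦ C
    C ↦ BAA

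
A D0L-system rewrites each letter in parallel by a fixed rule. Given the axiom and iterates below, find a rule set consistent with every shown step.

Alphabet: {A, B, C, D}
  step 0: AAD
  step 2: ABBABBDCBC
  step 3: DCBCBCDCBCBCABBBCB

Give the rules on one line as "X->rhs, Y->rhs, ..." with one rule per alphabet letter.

  step 2 ⇒ step 3: ABBABBDCBC ⇒ DC·BC·BC·DC·BC·BC·AB·B·BC·B
    A ↦ DC
    B ↦ BC
    C ↦ B
    D ↦ AB

A->DC, B->BC, C->B, D->AB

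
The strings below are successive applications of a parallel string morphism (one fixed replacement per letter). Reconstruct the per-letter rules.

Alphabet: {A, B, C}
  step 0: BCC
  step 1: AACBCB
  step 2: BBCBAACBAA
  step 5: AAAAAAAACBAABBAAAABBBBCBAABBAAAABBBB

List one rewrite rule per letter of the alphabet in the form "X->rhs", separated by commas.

  step 1 ⇒ step 2: AACBCB ⇒ B·B·CB·AA·CB·AA
    A ↦ B
    B ↦ AA
    C ↦ CB

A->B, B->AA, C->CB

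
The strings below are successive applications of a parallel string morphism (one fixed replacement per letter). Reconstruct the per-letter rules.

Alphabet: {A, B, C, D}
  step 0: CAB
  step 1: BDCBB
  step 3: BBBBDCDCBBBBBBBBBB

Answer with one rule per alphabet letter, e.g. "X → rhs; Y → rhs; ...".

A->DC, B->BB, C->B, D->AA

  step 0 ⇒ step 1: CAB ⇒ B·DC·BB
    A ↦ DC
    B ↦ BB
    C ↦ B
    D ↦ AA  (constrained at step 1)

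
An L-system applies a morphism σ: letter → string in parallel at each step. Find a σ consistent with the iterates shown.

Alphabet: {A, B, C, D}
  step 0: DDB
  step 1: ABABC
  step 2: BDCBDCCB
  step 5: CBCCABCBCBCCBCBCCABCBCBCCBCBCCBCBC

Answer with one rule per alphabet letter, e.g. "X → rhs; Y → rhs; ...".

A->BD, B->C, C->CB, D->AB

  step 1 ⇒ step 2: ABABC ⇒ BD·C·BD·C·CB
    A ↦ BD
    B ↦ C
    C ↦ CB
  step 0 ⇒ step 1: DDB ⇒ AB·AB·C
    D ↦ AB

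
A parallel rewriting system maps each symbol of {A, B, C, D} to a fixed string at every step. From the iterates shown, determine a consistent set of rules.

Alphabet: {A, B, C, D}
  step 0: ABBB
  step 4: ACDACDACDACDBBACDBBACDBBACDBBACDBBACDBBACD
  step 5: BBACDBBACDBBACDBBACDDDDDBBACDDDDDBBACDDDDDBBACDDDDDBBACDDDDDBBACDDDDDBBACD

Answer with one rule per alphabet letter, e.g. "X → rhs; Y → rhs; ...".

A->BB, B->DD, C->A, D->CD

  step 4 ⇒ step 5: ACDACDACDACDBBACDBBACDBBACDBBACDBBACDBBACD ⇒ BB·A·CD·BB·A·CD·BB·A·CD·BB·A·CD·DD·DD·BB·A·CD·DD·DD·BB·A·CD·DD·DD·BB·A·CD·DD·DD·BB·A·CD·DD·DD·BB·A·CD·DD·DD·BB·A·CD
    A ↦ BB
    B ↦ DD
    C ↦ A
    D ↦ CD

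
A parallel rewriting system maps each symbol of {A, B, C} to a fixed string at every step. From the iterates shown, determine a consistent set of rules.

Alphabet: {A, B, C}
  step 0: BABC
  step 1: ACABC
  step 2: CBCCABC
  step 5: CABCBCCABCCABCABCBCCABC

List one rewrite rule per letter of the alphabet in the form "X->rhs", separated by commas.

  step 1 ⇒ step 2: ACABC ⇒ C·BC·C·A·BC
    A ↦ C
    B ↦ A
    C ↦ BC

A->C, B->A, C->BC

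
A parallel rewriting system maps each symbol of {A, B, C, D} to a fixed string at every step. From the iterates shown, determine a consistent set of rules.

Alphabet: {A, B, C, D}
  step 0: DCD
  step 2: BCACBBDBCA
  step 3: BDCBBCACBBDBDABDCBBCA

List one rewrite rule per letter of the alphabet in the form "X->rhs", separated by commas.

A->BCA, B->BD, C->CB, D->A

  step 2 ⇒ step 3: BCACBBDBCA ⇒ BD·CB·BCA·CB·BD·BD·A·BD·CB·BCA
    A ↦ BCA
    B ↦ BD
    C ↦ CB
    D ↦ A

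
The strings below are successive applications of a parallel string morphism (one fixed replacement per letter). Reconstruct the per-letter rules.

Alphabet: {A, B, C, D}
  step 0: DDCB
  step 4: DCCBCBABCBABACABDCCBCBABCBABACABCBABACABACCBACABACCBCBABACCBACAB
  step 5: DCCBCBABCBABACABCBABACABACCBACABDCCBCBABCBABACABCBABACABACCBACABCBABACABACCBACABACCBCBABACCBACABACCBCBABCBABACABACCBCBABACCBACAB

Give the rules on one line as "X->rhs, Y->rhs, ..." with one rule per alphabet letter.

A->AC, B->AB, C->CB, D->DC

  step 4 ⇒ step 5: DCCBCBABCBABACABDCCBCBABCBABACABCBABACABACCBACABACCBCBABACCBACAB ⇒ DC·CB·CB·AB·CB·AB·AC·AB·CB·AB·AC·AB·AC·CB·AC·AB·DC·CB·CB·AB·CB·AB·AC·AB·CB·AB·AC·AB·AC·CB·AC·AB·CB·AB·AC·AB·AC·CB·AC·AB·AC·CB·CB·AB·AC·CB·AC·AB·AC·CB·CB·AB·CB·AB·AC·AB·AC·CB·CB·AB·AC·CB·AC·AB
    A ↦ AC
    B ↦ AB
    C ↦ CB
    D ↦ DC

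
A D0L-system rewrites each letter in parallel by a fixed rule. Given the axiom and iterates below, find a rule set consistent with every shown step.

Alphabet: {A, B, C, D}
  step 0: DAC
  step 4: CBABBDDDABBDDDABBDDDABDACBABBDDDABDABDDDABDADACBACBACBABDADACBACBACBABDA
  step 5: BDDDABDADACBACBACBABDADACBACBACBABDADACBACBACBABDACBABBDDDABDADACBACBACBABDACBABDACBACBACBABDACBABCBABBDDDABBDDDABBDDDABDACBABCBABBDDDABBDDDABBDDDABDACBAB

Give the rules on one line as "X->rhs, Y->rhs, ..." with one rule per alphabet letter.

  step 4 ⇒ step 5: CBABBDDDABBDDDABBDDDABDACBABBDDDABDABDDDABDADACBACBACBABDADACBACBACBABDA ⇒ BDD·DA·B·DA·DA·CBA·CBA·CBA·B·DA·DA·CBA·CBA·CBA·B·DA·DA·CBA·CBA·CBA·B·DA·CBA·B·BDD·DA·B·DA·DA·CBA·CBA·CBA·B·DA·CBA·B·DA·CBA·CBA·CBA·B·DA·CBA·B·CBA·B·BDD·DA·B·BDD·DA·B·BDD·DA·B·DA·CBA·B·CBA·B·BDD·DA·B·BDD·DA·B·BDD·DA·B·DA·CBA·B
    A ↦ B
    B ↦ DA
    C ↦ BDD
    D ↦ CBA

A->B, B->DA, C->BDD, D->CBA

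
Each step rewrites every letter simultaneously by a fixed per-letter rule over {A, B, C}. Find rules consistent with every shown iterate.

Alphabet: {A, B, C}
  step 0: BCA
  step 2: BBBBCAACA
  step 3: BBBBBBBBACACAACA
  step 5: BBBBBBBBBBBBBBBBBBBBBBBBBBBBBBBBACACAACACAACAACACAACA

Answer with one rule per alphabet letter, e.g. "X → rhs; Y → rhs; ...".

A->CA, B->BB, C->A

  step 2 ⇒ step 3: BBBBCAACA ⇒ BB·BB·BB·BB·A·CA·CA·A·CA
    A ↦ CA
    B ↦ BB
    C ↦ A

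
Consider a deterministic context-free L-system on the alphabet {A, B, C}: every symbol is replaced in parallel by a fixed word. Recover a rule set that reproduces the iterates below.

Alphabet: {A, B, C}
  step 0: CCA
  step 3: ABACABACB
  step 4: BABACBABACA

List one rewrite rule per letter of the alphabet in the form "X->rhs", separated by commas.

  step 3 ⇒ step 4: ABACABACB ⇒ B·A·B·AC·B·A·B·AC·A
    A ↦ B
    B ↦ A
    C ↦ AC

A->B, B->A, C->AC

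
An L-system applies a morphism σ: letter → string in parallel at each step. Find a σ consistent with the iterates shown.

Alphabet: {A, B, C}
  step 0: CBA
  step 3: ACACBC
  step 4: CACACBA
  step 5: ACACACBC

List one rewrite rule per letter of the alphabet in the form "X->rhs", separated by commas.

A->C, B->CB, C->A

  step 4 ⇒ step 5: CACACBA ⇒ A·C·A·C·A·CB·C
    A ↦ C
    B ↦ CB
    C ↦ A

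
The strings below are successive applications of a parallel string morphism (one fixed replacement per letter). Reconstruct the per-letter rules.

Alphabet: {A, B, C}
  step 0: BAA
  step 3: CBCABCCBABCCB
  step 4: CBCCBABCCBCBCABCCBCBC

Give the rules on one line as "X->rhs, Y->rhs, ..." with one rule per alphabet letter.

A->AB, B->C, C->CB

  step 3 ⇒ step 4: CBCABCCBABCCB ⇒ CB·C·CB·AB·C·CB·CB·C·AB·C·CB·CB·C
    A ↦ AB
    B ↦ C
    C ↦ CB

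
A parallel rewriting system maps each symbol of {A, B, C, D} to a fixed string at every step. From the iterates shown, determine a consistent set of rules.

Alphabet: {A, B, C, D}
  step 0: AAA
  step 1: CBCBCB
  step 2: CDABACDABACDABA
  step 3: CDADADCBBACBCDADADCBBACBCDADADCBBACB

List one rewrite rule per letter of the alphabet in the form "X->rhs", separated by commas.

  step 2 ⇒ step 3: CDABACDABACDABA ⇒ CDA·DAD·CB·BA·CB·CDA·DAD·CB·BA·CB·CDA·DAD·CB·BA·CB
    A ↦ CB
    B ↦ BA
    C ↦ CDA
    D ↦ DAD

A->CB, B->BA, C->CDA, D->DAD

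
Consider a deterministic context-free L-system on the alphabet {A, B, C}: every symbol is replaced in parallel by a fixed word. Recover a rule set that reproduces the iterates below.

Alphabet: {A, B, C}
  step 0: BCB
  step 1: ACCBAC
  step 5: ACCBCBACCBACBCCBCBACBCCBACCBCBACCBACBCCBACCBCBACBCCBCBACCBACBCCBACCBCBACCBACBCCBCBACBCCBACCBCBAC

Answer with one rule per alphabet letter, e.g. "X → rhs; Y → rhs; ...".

  step 0 ⇒ step 1: BCB ⇒ AC·CB·AC
    B ↦ AC
    C ↦ CB
    A ↦ BC  (constrained at step 1)

A->BC, B->AC, C->CB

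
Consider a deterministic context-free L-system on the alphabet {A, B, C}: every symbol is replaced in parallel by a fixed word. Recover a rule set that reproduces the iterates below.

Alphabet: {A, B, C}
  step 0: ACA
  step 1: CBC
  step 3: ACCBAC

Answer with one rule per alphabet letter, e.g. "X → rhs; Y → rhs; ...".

A->C, B->AC, C->B

  step 0 ⇒ step 1: ACA ⇒ C·B·C
    A ↦ C
    C ↦ B
    B ↦ AC  (constrained at step 1)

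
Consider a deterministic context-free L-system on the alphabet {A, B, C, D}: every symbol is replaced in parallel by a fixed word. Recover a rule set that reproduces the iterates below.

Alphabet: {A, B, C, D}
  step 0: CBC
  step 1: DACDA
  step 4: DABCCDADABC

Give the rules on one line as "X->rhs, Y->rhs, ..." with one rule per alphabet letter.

  step 0 ⇒ step 1: CBC ⇒ DA·C·DA
    B ↦ C
    C ↦ DA
    A ↦ C  (constrained at step 1)
    D ↦ B  (constrained at step 1)

A->C, B->C, C->DA, D->B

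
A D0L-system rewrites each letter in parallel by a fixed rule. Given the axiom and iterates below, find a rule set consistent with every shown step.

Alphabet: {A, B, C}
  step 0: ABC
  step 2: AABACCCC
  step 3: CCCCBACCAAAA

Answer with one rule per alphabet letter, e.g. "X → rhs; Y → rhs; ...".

A->CC, B->BA, C->A

  step 2 ⇒ step 3: AABACCCC ⇒ CC·CC·BA·CC·A·A·A·A
    A ↦ CC
    B ↦ BA
    C ↦ A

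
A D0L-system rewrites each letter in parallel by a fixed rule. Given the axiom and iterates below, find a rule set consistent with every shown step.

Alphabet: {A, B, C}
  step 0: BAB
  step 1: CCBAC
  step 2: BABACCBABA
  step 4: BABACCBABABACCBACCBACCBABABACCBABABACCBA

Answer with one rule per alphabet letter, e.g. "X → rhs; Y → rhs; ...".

A->CBA, B->C, C->BA

  step 1 ⇒ step 2: CCBAC ⇒ BA·BA·C·CBA·BA
    A ↦ CBA
    B ↦ C
    C ↦ BA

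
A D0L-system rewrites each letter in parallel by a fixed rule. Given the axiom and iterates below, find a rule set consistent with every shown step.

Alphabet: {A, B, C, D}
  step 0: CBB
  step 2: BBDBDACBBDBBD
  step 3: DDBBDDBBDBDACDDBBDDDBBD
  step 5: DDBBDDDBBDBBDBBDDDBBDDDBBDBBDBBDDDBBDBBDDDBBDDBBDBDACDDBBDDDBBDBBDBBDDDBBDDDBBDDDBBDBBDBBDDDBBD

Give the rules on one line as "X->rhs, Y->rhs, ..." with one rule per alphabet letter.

A->B, B->D, C->DAC, D->BBD

  step 2 ⇒ step 3: BBDBDACBBDBBD ⇒ D·D·BBD·D·BBD·B·DAC·D·D·BBD·D·D·BBD
    A ↦ B
    B ↦ D
    C ↦ DAC
    D ↦ BBD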